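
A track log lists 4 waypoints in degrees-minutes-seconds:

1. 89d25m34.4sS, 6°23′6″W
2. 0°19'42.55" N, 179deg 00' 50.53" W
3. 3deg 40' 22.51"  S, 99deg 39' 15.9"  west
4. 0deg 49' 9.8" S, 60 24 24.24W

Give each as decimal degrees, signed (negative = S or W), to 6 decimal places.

1. -89.426222, -6.385000
2. 0.328486, -179.014036
3. -3.672919, -99.654417
4. -0.819389, -60.406733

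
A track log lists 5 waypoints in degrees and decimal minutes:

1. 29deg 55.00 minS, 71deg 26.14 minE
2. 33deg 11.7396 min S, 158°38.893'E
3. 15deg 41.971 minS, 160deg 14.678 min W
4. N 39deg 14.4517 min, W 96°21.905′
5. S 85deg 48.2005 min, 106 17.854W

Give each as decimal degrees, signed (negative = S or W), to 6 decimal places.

Point 1:
  φ: 29 + 55/60 = 29.9166667
  S → negative
  λ: 71 + 26.14/60 = 71.4356667
  E ⇒ keep positive
Point 2:
  φ: 33 + 11.7396/60 = 33.1956600
  S ⇒ negate
  Lon: 38.893′ = 0.648217°; total 158.6482167
  E → positive
Point 3:
  φ: 15 + 41.971/60 = 15.6995167
  S → negative
  Longitude: 14.678′ = 0.244633°; total 160.2446333
  hemisphere W, so the sign is −
Point 4:
  φ: 14.4517′ = 0.240862°; total 39.2408617
  N ⇒ keep positive
  λ: 96 + 21.905/60 = 96.3650833
  W ⇒ negate
Point 5:
  φ: 85 + 48.2005/60 = 85.8033417
  S ⇒ negate
  Longitude: 17.854′ = 0.297567°; total 106.2975667
  W → negative

1. -29.916667, 71.435667
2. -33.195660, 158.648217
3. -15.699517, -160.244633
4. 39.240862, -96.365083
5. -85.803342, -106.297567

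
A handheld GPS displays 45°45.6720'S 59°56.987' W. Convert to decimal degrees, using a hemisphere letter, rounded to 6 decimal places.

45.761200° S, 59.949783° W

Latitude: 45.672′ = 0.761200°; total 45.7612000
Longitude: 56.987′ = 0.949783°; total 59.9497833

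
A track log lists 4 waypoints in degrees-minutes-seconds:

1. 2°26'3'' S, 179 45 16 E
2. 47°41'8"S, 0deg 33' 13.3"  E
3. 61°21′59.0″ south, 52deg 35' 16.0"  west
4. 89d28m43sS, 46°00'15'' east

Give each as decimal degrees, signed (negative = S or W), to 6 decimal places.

Point 1:
  φ: 2° + 26/60 + 3/3600 = 2 + 0.433333 + 0.000833 = 2.4341667
  hemisphere S, so the sign is −
  Lon: 45′ + 16″ = 45.26667′; 179 + 45.26667/60 = 179.7544444
  E ⇒ keep positive
Point 2:
  φ: 47 + 41/60 + 8/3600 = 47.6855556
  S → negative
  λ: 0 + 33/60 + 13.3/3600 = 0.5536944
  E ⇒ keep positive
Point 3:
  Latitude: 61 + 21/60 + 59/3600 = 61.3663889
  S → negative
  λ: 52 + 35/60 + 16/3600 = 52.5877778
  W → negative
Point 4:
  φ: 89 + 28/60 + 43/3600 = 89.4786111
  hemisphere S, so the sign is −
  λ: 46° + 0/60 + 15/3600 = 46 + 0.000000 + 0.004167 = 46.0041667
  E ⇒ keep positive

1. -2.434167, 179.754444
2. -47.685556, 0.553694
3. -61.366389, -52.587778
4. -89.478611, 46.004167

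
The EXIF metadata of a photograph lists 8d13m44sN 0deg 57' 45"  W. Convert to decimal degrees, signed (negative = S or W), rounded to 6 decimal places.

Lat: 8° + 13/60 + 44/3600 = 8 + 0.216667 + 0.012222 = 8.2288889
N ⇒ keep positive
Lon: 0° + 57/60 + 45/3600 = 0 + 0.950000 + 0.012500 = 0.9625000
W → negative

8.228889, -0.962500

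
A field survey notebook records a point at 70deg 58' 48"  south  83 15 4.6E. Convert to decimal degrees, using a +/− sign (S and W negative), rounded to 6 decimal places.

Latitude: 58′ + 48″ = 58.80000′; 70 + 58.80000/60 = 70.9800000
hemisphere S, so the sign is −
Lon: 15′ + 4.6″ = 15.07667′; 83 + 15.07667/60 = 83.2512778
E ⇒ keep positive

-70.980000, 83.251278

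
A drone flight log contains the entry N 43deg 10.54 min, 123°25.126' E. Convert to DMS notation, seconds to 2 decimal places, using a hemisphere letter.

Latitude: 10.54000′ → 10′ and 0.54000 × 60 = 32.4000″
Longitude: 25.12600′ → 25′ and 0.12600 × 60 = 7.5600″

43°10′32.40″ N, 123°25′7.56″ E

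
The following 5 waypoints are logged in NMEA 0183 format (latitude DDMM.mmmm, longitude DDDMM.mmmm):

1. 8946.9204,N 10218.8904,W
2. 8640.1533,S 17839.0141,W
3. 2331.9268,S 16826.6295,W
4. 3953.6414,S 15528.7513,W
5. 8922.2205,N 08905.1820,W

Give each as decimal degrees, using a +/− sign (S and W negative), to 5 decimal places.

1. 89.78201, -102.31484
2. -86.66922, -178.65024
3. -23.53211, -168.44383
4. -39.89402, -155.47919
5. 89.37034, -89.08637

Point 1:
  φ: degrees = first 2 digits = 89, minutes = 46.9204; 89 + 46.9204/60 = 89.782007
  N → positive
  λ: split at 3 digits → 102° and 18.8904′; 102 + 18.8904/60 = 102.314840
  W → negative
Point 2:
  Lat: split at 2 digits → 86° and 40.1533′; 86 + 40.1533/60 = 86.669222
  S → negative
  λ: split at 3 digits → 178° and 39.0141′; 178 + 39.0141/60 = 178.650235
  W → negative
Point 3:
  Lat: degrees = first 2 digits = 23, minutes = 31.9268; 23 + 31.9268/60 = 23.532113
  S ⇒ negate
  λ: split at 3 digits → 168° and 26.6295′; 168 + 26.6295/60 = 168.443825
  W ⇒ negate
Point 4:
  Latitude: split at 2 digits → 39° and 53.6414′; 39 + 53.6414/60 = 39.894023
  S ⇒ negate
  λ: degrees = first 3 digits = 155, minutes = 28.7513; 155 + 28.7513/60 = 155.479188
  W → negative
Point 5:
  Latitude: split at 2 digits → 89° and 22.2205′; 89 + 22.2205/60 = 89.370342
  N → positive
  Longitude: degrees = first 3 digits = 89, minutes = 5.182; 89 + 5.182/60 = 89.086367
  W → negative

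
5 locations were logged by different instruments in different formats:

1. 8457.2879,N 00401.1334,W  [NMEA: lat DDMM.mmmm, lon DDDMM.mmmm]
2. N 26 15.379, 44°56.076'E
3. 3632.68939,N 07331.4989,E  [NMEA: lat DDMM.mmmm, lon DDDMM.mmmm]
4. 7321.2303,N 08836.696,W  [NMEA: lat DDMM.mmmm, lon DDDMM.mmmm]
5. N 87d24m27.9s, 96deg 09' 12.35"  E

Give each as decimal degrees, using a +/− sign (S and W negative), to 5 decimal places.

1. 84.95480, -4.01889
2. 26.25632, 44.93460
3. 36.54482, 73.52498
4. 73.35384, -88.61160
5. 87.40775, 96.15343

Point 1:
  φ: degrees = first 2 digits = 84, minutes = 57.2879; 84 + 57.2879/60 = 84.954798
  N ⇒ keep positive
  Lon: degrees = first 3 digits = 4, minutes = 1.1334; 4 + 1.1334/60 = 4.018890
  W → negative
Point 2:
  φ: 26 + 15.379/60 = 26.256317
  N ⇒ keep positive
  Longitude: 44 + 56.076/60 = 44.934600
  E ⇒ keep positive
Point 3:
  Latitude: degrees = first 2 digits = 36, minutes = 32.68939; 36 + 32.68939/60 = 36.544823
  N ⇒ keep positive
  Lon: degrees = first 3 digits = 73, minutes = 31.4989; 73 + 31.4989/60 = 73.524982
  E ⇒ keep positive
Point 4:
  φ: split at 2 digits → 73° and 21.2303′; 73 + 21.2303/60 = 73.353838
  N → positive
  Longitude: split at 3 digits → 088° and 36.696′; 88 + 36.696/60 = 88.611600
  W → negative
Point 5:
  Lat: 87 + 24/60 + 27.9/3600 = 87.407750
  N ⇒ keep positive
  λ: 9′ + 12.35″ = 9.20583′; 96 + 9.20583/60 = 96.153431
  E → positive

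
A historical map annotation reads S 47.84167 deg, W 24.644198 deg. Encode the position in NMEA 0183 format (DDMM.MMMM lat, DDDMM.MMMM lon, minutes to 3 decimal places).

4750.500,S / 02438.652,W

Lat: minutes = (47.841670 − 47) × 60 = 50.50020
Longitude: minutes = (24.644198 − 24) × 60 = 38.65188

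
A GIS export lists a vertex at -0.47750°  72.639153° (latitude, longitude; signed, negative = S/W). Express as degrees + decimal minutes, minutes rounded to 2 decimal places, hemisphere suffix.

0° 28.65′ S, 72° 38.35′ E

Latitude is negative → S; |value| = 0.477500
Lat: minutes = (0.477500 − 0) × 60 = 28.6500
Longitude: minutes = (72.639153 − 72) × 60 = 38.3492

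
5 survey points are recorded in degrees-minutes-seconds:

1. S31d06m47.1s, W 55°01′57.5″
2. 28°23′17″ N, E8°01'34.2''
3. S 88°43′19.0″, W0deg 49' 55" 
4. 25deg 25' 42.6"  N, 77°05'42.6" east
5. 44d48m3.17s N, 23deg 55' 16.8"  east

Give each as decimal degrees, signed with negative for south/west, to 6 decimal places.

1. -31.113083, -55.032639
2. 28.388056, 8.026167
3. -88.721944, -0.831944
4. 25.428500, 77.095167
5. 44.800881, 23.921333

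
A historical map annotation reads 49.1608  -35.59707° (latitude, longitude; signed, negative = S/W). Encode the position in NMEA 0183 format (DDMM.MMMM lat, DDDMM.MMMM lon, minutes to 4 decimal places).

Lat: 49° + 0.160800 × 60 = 49° 9.648000′
Longitude is negative → W; |value| = 35.597070
λ: 35° + 0.597070 × 60 = 35° 35.824200′

4909.6480,N / 03535.8242,W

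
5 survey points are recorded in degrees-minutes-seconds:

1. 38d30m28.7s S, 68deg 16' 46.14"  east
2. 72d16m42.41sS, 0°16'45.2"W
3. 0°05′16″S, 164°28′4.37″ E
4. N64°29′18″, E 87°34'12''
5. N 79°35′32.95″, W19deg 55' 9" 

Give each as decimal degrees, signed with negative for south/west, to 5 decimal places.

Point 1:
  Lat: 30′ + 28.7″ = 30.47833′; 38 + 30.47833/60 = 38.507972
  S → negative
  Lon: 68 + 16/60 + 46.14/3600 = 68.279483
  E ⇒ keep positive
Point 2:
  Lat: 16′ + 42.41″ = 16.70683′; 72 + 16.70683/60 = 72.278447
  S → negative
  Longitude: 0 + 16/60 + 45.2/3600 = 0.279222
  hemisphere W, so the sign is −
Point 3:
  Latitude: 0° + 5/60 + 16/3600 = 0 + 0.083333 + 0.004444 = 0.087778
  S → negative
  λ: 164 + 28/60 + 4.37/3600 = 164.467881
  E → positive
Point 4:
  Lat: 64° + 29/60 + 18/3600 = 64 + 0.483333 + 0.005000 = 64.488333
  N → positive
  Lon: 87 + 34/60 + 12/3600 = 87.570000
  E ⇒ keep positive
Point 5:
  Lat: 35′ + 32.95″ = 35.54917′; 79 + 35.54917/60 = 79.592486
  N → positive
  Longitude: 19° + 55/60 + 9/3600 = 19 + 0.916667 + 0.002500 = 19.919167
  W → negative

1. -38.50797, 68.27948
2. -72.27845, -0.27922
3. -0.08778, 164.46788
4. 64.48833, 87.57000
5. 79.59249, -19.91917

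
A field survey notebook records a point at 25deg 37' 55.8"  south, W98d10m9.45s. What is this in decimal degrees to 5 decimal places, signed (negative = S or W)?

-25.63217, -98.16929

Lat: 37′ + 55.8″ = 37.93000′; 25 + 37.93000/60 = 25.632167
hemisphere S, so the sign is −
Longitude: 10′ + 9.45″ = 10.15750′; 98 + 10.15750/60 = 98.169292
hemisphere W, so the sign is −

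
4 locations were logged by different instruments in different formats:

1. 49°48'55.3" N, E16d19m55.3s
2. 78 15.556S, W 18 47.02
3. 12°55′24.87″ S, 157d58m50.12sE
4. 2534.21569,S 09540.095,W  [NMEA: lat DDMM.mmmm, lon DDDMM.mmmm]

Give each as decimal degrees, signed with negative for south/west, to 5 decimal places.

Point 1:
  φ: 48′ + 55.3″ = 48.92167′; 49 + 48.92167/60 = 49.815361
  N → positive
  Lon: 16 + 19/60 + 55.3/3600 = 16.332028
  E → positive
Point 2:
  Latitude: 15.556′ = 0.259267°; total 78.259267
  hemisphere S, so the sign is −
  λ: 47.02′ = 0.783667°; total 18.783667
  W → negative
Point 3:
  Latitude: 12 + 55/60 + 24.87/3600 = 12.923575
  hemisphere S, so the sign is −
  Longitude: 157 + 58/60 + 50.12/3600 = 157.980589
  E → positive
Point 4:
  Latitude: split at 2 digits → 25° and 34.21569′; 25 + 34.21569/60 = 25.570262
  hemisphere S, so the sign is −
  λ: split at 3 digits → 095° and 40.095′; 95 + 40.095/60 = 95.668250
  W → negative

1. 49.81536, 16.33203
2. -78.25927, -18.78367
3. -12.92358, 157.98059
4. -25.57026, -95.66825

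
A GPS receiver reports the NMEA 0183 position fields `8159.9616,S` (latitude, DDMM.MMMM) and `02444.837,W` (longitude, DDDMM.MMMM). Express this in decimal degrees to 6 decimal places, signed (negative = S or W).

Lat: degrees = first 2 digits = 81, minutes = 59.9616; 81 + 59.9616/60 = 81.9993600
hemisphere S, so the sign is −
Longitude: degrees = first 3 digits = 24, minutes = 44.837; 24 + 44.837/60 = 24.7472833
hemisphere W, so the sign is −

-81.999360, -24.747283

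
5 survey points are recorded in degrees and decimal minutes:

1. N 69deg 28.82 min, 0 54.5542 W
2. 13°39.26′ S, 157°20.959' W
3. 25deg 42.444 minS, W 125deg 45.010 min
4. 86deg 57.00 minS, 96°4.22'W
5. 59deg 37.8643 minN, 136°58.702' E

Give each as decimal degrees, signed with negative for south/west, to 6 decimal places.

1. 69.480333, -0.909237
2. -13.654333, -157.349317
3. -25.707400, -125.750167
4. -86.950000, -96.070333
5. 59.631072, 136.978367

Point 1:
  Lat: 28.82′ = 0.480333°; total 69.4803333
  N → positive
  Lon: 54.5542′ = 0.909237°; total 0.9092367
  hemisphere W, so the sign is −
Point 2:
  φ: 39.26′ = 0.654333°; total 13.6543333
  hemisphere S, so the sign is −
  λ: 157 + 20.959/60 = 157.3493167
  W → negative
Point 3:
  φ: 42.444′ = 0.707400°; total 25.7074000
  S ⇒ negate
  λ: 125 + 45.01/60 = 125.7501667
  W ⇒ negate
Point 4:
  Latitude: 57′ = 0.950000°; total 86.9500000
  S → negative
  λ: 96 + 4.22/60 = 96.0703333
  hemisphere W, so the sign is −
Point 5:
  φ: 59 + 37.8643/60 = 59.6310717
  N ⇒ keep positive
  λ: 58.702′ = 0.978367°; total 136.9783667
  E → positive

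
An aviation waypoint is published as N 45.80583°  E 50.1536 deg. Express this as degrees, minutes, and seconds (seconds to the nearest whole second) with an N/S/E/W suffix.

45°48′21″ N, 50°09′13″ E

φ: 0.805830° → 48.34980′; 0.34980 × 60 = 20.99″
Lon: 0.153600° → 9.21600′; 0.21600 × 60 = 12.96″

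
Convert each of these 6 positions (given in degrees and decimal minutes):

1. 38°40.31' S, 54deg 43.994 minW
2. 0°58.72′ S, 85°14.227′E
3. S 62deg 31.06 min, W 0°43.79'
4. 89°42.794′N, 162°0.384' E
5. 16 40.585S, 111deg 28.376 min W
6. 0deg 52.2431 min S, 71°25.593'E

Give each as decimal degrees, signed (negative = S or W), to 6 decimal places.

Point 1:
  Lat: 38 + 40.31/60 = 38.6718333
  S ⇒ negate
  λ: 54 + 43.994/60 = 54.7332333
  W ⇒ negate
Point 2:
  φ: 0 + 58.72/60 = 0.9786667
  S → negative
  λ: 14.227′ = 0.237117°; total 85.2371167
  E ⇒ keep positive
Point 3:
  φ: 62 + 31.06/60 = 62.5176667
  S → negative
  Lon: 43.79′ = 0.729833°; total 0.7298333
  W → negative
Point 4:
  φ: 89 + 42.794/60 = 89.7132333
  N → positive
  Longitude: 0.384′ = 0.006400°; total 162.0064000
  E ⇒ keep positive
Point 5:
  φ: 16 + 40.585/60 = 16.6764167
  S ⇒ negate
  λ: 28.376′ = 0.472933°; total 111.4729333
  W → negative
Point 6:
  Lat: 52.2431′ = 0.870718°; total 0.8707183
  S ⇒ negate
  Longitude: 71 + 25.593/60 = 71.4265500
  E → positive

1. -38.671833, -54.733233
2. -0.978667, 85.237117
3. -62.517667, -0.729833
4. 89.713233, 162.006400
5. -16.676417, -111.472933
6. -0.870718, 71.426550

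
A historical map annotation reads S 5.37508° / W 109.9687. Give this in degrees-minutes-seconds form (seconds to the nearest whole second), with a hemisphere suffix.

φ: 0.375080° → 22.50480′; 0.50480 × 60 = 30.29″
Lon: 0.968700 × 60 = 58.12200′ → 58′, remainder × 60 = 7.32″

5°22′30″ S, 109°58′7″ W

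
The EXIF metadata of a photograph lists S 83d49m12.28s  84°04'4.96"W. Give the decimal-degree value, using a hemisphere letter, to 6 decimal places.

Latitude: 49′ + 12.28″ = 49.20467′; 83 + 49.20467/60 = 83.8200778
λ: 84° + 4/60 + 4.96/3600 = 84 + 0.066667 + 0.001378 = 84.0680444

83.820078° S, 84.068044° W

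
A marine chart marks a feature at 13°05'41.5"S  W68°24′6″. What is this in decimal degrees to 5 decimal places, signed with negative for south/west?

-13.09486, -68.40167

Latitude: 13° + 5/60 + 41.5/3600 = 13 + 0.083333 + 0.011528 = 13.094861
S ⇒ negate
λ: 68 + 24/60 + 6/3600 = 68.401667
W → negative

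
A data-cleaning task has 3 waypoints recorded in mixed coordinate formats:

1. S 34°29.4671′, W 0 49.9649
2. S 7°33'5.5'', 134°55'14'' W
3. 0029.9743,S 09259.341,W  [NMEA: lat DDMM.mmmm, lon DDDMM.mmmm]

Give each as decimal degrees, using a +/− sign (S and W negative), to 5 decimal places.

1. -34.49112, -0.83275
2. -7.55153, -134.92056
3. -0.49957, -92.98902

Point 1:
  Latitude: 29.4671′ = 0.491118°; total 34.491118
  hemisphere S, so the sign is −
  Longitude: 0 + 49.9649/60 = 0.832748
  hemisphere W, so the sign is −
Point 2:
  Latitude: 7 + 33/60 + 5.5/3600 = 7.551528
  S ⇒ negate
  Longitude: 134° + 55/60 + 14/3600 = 134 + 0.916667 + 0.003889 = 134.920556
  W ⇒ negate
Point 3:
  Lat: degrees = first 2 digits = 0, minutes = 29.9743; 0 + 29.9743/60 = 0.499572
  hemisphere S, so the sign is −
  Lon: split at 3 digits → 092° and 59.341′; 92 + 59.341/60 = 92.989017
  W ⇒ negate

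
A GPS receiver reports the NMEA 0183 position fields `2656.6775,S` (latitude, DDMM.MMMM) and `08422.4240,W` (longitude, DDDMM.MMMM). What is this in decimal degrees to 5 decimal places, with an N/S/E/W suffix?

26.94463° S, 84.37373° W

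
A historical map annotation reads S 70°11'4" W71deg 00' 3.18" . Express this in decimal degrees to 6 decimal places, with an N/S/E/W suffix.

70.184444° S, 71.000883° W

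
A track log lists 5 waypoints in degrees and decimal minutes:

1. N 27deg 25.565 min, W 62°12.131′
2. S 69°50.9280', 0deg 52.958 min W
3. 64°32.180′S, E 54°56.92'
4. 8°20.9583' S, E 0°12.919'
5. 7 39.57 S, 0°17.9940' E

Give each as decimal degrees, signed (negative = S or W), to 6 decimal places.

Point 1:
  Latitude: 27 + 25.565/60 = 27.4260833
  N → positive
  Longitude: 62 + 12.131/60 = 62.2021833
  W ⇒ negate
Point 2:
  Latitude: 69 + 50.928/60 = 69.8488000
  S → negative
  Longitude: 0 + 52.958/60 = 0.8826333
  W ⇒ negate
Point 3:
  Lat: 64 + 32.18/60 = 64.5363333
  S ⇒ negate
  Longitude: 54 + 56.92/60 = 54.9486667
  E → positive
Point 4:
  Latitude: 8 + 20.9583/60 = 8.3493050
  hemisphere S, so the sign is −
  λ: 0 + 12.919/60 = 0.2153167
  E → positive
Point 5:
  φ: 39.57′ = 0.659500°; total 7.6595000
  hemisphere S, so the sign is −
  Lon: 0 + 17.994/60 = 0.2999000
  E ⇒ keep positive

1. 27.426083, -62.202183
2. -69.848800, -0.882633
3. -64.536333, 54.948667
4. -8.349305, 0.215317
5. -7.659500, 0.299900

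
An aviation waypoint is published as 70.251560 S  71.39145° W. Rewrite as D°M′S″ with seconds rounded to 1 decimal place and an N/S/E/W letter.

70°15′5.6″ S, 71°23′29.2″ W

Latitude: 0.251560 × 60 = 15.09360′ → 15′, remainder × 60 = 5.616″
Longitude: 0.391450° → 23.48700′; 0.48700 × 60 = 29.220″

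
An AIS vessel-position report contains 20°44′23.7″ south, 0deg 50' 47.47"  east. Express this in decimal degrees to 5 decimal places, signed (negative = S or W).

φ: 20° + 44/60 + 23.7/3600 = 20 + 0.733333 + 0.006583 = 20.739917
S → negative
Lon: 0 + 50/60 + 47.47/3600 = 0.846519
E → positive

-20.73992, 0.84652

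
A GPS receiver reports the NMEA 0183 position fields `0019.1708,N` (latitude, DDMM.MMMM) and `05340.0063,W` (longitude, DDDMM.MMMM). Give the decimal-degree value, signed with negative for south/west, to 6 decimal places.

Lat: split at 2 digits → 00° and 19.1708′; 0 + 19.1708/60 = 0.3195133
N → positive
Longitude: split at 3 digits → 053° and 40.0063′; 53 + 40.0063/60 = 53.6667717
hemisphere W, so the sign is −

0.319513, -53.666772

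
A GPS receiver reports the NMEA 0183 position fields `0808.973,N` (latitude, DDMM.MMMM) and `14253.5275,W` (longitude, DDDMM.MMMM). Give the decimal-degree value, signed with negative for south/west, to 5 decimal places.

8.14955, -142.89213

φ: split at 2 digits → 08° and 8.973′; 8 + 8.973/60 = 8.149550
N → positive
Longitude: split at 3 digits → 142° and 53.5275′; 142 + 53.5275/60 = 142.892125
hemisphere W, so the sign is −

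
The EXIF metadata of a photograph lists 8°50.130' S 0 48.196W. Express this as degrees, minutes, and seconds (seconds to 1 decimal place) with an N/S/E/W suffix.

Latitude: 50.13000′ → 50′ and 0.13000 × 60 = 7.800″
λ: 48.19600′ → 48′ and 0.19600 × 60 = 11.760″

8°50′7.8″ S, 0°48′11.8″ W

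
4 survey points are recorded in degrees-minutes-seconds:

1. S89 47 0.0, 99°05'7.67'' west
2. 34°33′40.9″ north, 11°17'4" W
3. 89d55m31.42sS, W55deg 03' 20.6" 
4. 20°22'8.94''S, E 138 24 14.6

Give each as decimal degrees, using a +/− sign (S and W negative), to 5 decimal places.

Point 1:
  Latitude: 89° + 47/60 + 0/3600 = 89 + 0.783333 + 0.000000 = 89.783333
  hemisphere S, so the sign is −
  Longitude: 5′ + 7.67″ = 5.12783′; 99 + 5.12783/60 = 99.085464
  W ⇒ negate
Point 2:
  Lat: 33′ + 40.9″ = 33.68167′; 34 + 33.68167/60 = 34.561361
  N → positive
  λ: 11 + 17/60 + 4/3600 = 11.284444
  hemisphere W, so the sign is −
Point 3:
  Latitude: 55′ + 31.42″ = 55.52367′; 89 + 55.52367/60 = 89.925394
  hemisphere S, so the sign is −
  Longitude: 55 + 3/60 + 20.6/3600 = 55.055722
  W ⇒ negate
Point 4:
  Latitude: 20 + 22/60 + 8.94/3600 = 20.369150
  S → negative
  Longitude: 24′ + 14.6″ = 24.24333′; 138 + 24.24333/60 = 138.404056
  E → positive

1. -89.78333, -99.08546
2. 34.56136, -11.28444
3. -89.92539, -55.05572
4. -20.36915, 138.40406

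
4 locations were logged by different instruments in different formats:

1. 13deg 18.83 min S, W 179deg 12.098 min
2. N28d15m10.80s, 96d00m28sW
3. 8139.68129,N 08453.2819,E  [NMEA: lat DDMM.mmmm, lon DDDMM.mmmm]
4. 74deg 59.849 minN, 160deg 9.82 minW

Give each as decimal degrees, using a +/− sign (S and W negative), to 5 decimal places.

Point 1:
  Latitude: 18.83′ = 0.313833°; total 13.313833
  hemisphere S, so the sign is −
  λ: 179 + 12.098/60 = 179.201633
  W ⇒ negate
Point 2:
  Lat: 15′ + 10.8″ = 15.18000′; 28 + 15.18000/60 = 28.253000
  N → positive
  Lon: 96 + 0/60 + 28/3600 = 96.007778
  hemisphere W, so the sign is −
Point 3:
  Lat: split at 2 digits → 81° and 39.68129′; 81 + 39.68129/60 = 81.661355
  N → positive
  λ: split at 3 digits → 084° and 53.2819′; 84 + 53.2819/60 = 84.888032
  E ⇒ keep positive
Point 4:
  Lat: 74 + 59.849/60 = 74.997483
  N → positive
  Longitude: 160 + 9.82/60 = 160.163667
  W ⇒ negate

1. -13.31383, -179.20163
2. 28.25300, -96.00778
3. 81.66135, 84.88803
4. 74.99748, -160.16367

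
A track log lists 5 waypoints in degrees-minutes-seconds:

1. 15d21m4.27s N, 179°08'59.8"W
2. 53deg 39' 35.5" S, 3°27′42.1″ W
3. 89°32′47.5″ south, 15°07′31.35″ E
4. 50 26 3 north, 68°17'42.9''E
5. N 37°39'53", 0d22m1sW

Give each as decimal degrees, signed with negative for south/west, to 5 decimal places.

1. 15.35119, -179.14994
2. -53.65986, -3.46169
3. -89.54653, 15.12538
4. 50.43417, 68.29525
5. 37.66472, -0.36694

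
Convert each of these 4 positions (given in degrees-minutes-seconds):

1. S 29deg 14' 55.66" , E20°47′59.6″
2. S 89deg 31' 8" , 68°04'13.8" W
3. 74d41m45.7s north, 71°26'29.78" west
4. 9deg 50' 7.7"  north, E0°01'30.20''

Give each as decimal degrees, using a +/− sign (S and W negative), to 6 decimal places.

Point 1:
  Latitude: 29° + 14/60 + 55.66/3600 = 29 + 0.233333 + 0.015461 = 29.2487944
  S ⇒ negate
  Longitude: 20° + 47/60 + 59.6/3600 = 20 + 0.783333 + 0.016556 = 20.7998889
  E → positive
Point 2:
  Latitude: 89° + 31/60 + 8/3600 = 89 + 0.516667 + 0.002222 = 89.5188889
  S → negative
  Lon: 4′ + 13.8″ = 4.23000′; 68 + 4.23000/60 = 68.0705000
  W ⇒ negate
Point 3:
  Latitude: 74° + 41/60 + 45.7/3600 = 74 + 0.683333 + 0.012694 = 74.6960278
  N ⇒ keep positive
  λ: 26′ + 29.78″ = 26.49633′; 71 + 26.49633/60 = 71.4416056
  W ⇒ negate
Point 4:
  φ: 50′ + 7.7″ = 50.12833′; 9 + 50.12833/60 = 9.8354722
  N → positive
  Longitude: 0° + 1/60 + 30.2/3600 = 0 + 0.016667 + 0.008389 = 0.0250556
  E ⇒ keep positive

1. -29.248794, 20.799889
2. -89.518889, -68.070500
3. 74.696028, -71.441606
4. 9.835472, 0.025056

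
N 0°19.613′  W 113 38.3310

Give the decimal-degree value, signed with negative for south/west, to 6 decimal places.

φ: 0 + 19.613/60 = 0.3268833
N ⇒ keep positive
Lon: 38.331′ = 0.638850°; total 113.6388500
hemisphere W, so the sign is −

0.326883, -113.638850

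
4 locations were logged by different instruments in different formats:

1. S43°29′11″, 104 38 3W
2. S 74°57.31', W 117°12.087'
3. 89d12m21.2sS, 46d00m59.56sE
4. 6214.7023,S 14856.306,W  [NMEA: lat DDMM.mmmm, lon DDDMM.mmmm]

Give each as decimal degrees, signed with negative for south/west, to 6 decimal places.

1. -43.486389, -104.634167
2. -74.955167, -117.201450
3. -89.205889, 46.016544
4. -62.245038, -148.938433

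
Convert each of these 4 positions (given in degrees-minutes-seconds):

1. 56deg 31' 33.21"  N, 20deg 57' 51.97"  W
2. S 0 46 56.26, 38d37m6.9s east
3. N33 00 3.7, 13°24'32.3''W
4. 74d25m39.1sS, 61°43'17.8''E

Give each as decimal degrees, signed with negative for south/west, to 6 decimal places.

Point 1:
  Latitude: 56 + 31/60 + 33.21/3600 = 56.5258917
  N ⇒ keep positive
  λ: 57′ + 51.97″ = 57.86617′; 20 + 57.86617/60 = 20.9644361
  W ⇒ negate
Point 2:
  Lat: 46′ + 56.26″ = 46.93767′; 0 + 46.93767/60 = 0.7822944
  S ⇒ negate
  Lon: 38° + 37/60 + 6.9/3600 = 38 + 0.616667 + 0.001917 = 38.6185833
  E → positive
Point 3:
  Lat: 33° + 0/60 + 3.7/3600 = 33 + 0.000000 + 0.001028 = 33.0010278
  N → positive
  Lon: 13° + 24/60 + 32.3/3600 = 13 + 0.400000 + 0.008972 = 13.4089722
  W → negative
Point 4:
  Latitude: 74° + 25/60 + 39.1/3600 = 74 + 0.416667 + 0.010861 = 74.4275278
  hemisphere S, so the sign is −
  Lon: 43′ + 17.8″ = 43.29667′; 61 + 43.29667/60 = 61.7216111
  E ⇒ keep positive

1. 56.525892, -20.964436
2. -0.782294, 38.618583
3. 33.001028, -13.408972
4. -74.427528, 61.721611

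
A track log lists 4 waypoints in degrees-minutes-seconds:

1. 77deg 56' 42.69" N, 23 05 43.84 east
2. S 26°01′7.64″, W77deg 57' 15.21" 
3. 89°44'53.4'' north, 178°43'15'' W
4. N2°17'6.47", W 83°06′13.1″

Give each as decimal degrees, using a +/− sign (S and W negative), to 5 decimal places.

Point 1:
  Latitude: 77 + 56/60 + 42.69/3600 = 77.945192
  N → positive
  Longitude: 5′ + 43.84″ = 5.73067′; 23 + 5.73067/60 = 23.095511
  E ⇒ keep positive
Point 2:
  Lat: 1′ + 7.64″ = 1.12733′; 26 + 1.12733/60 = 26.018789
  S ⇒ negate
  Longitude: 57′ + 15.21″ = 57.25350′; 77 + 57.25350/60 = 77.954225
  hemisphere W, so the sign is −
Point 3:
  Latitude: 89° + 44/60 + 53.4/3600 = 89 + 0.733333 + 0.014833 = 89.748167
  N ⇒ keep positive
  Lon: 178° + 43/60 + 15/3600 = 178 + 0.716667 + 0.004167 = 178.720833
  hemisphere W, so the sign is −
Point 4:
  Latitude: 2° + 17/60 + 6.47/3600 = 2 + 0.283333 + 0.001797 = 2.285131
  N → positive
  Lon: 6′ + 13.1″ = 6.21833′; 83 + 6.21833/60 = 83.103639
  W → negative

1. 77.94519, 23.09551
2. -26.01879, -77.95423
3. 89.74817, -178.72083
4. 2.28513, -83.10364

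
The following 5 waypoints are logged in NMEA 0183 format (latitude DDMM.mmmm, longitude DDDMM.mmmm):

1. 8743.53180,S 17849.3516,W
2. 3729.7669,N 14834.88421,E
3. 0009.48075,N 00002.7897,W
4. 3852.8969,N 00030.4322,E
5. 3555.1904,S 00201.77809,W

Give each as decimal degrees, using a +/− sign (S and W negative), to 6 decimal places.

1. -87.725530, -178.822527
2. 37.496115, 148.581404
3. 0.158013, -0.046495
4. 38.881615, 0.507203
5. -35.919840, -2.029635

Point 1:
  φ: split at 2 digits → 87° and 43.5318′; 87 + 43.5318/60 = 87.7255300
  hemisphere S, so the sign is −
  λ: degrees = first 3 digits = 178, minutes = 49.3516; 178 + 49.3516/60 = 178.8225267
  W → negative
Point 2:
  Latitude: degrees = first 2 digits = 37, minutes = 29.7669; 37 + 29.7669/60 = 37.4961150
  N ⇒ keep positive
  λ: degrees = first 3 digits = 148, minutes = 34.88421; 148 + 34.88421/60 = 148.5814035
  E ⇒ keep positive
Point 3:
  Lat: split at 2 digits → 00° and 9.48075′; 0 + 9.48075/60 = 0.1580125
  N → positive
  λ: split at 3 digits → 000° and 2.7897′; 0 + 2.7897/60 = 0.0464950
  W ⇒ negate
Point 4:
  Lat: degrees = first 2 digits = 38, minutes = 52.8969; 38 + 52.8969/60 = 38.8816150
  N → positive
  Longitude: split at 3 digits → 000° and 30.4322′; 0 + 30.4322/60 = 0.5072033
  E → positive
Point 5:
  Lat: degrees = first 2 digits = 35, minutes = 55.1904; 35 + 55.1904/60 = 35.9198400
  S → negative
  Lon: split at 3 digits → 002° and 1.77809′; 2 + 1.77809/60 = 2.0296348
  W ⇒ negate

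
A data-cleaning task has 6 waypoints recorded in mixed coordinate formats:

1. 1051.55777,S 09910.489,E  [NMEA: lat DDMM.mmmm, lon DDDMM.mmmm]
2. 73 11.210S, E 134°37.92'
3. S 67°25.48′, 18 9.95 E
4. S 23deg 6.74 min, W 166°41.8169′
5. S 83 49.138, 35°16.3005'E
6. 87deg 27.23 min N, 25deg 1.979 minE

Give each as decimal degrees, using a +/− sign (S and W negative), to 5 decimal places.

Point 1:
  φ: split at 2 digits → 10° and 51.55777′; 10 + 51.55777/60 = 10.859296
  hemisphere S, so the sign is −
  λ: split at 3 digits → 099° and 10.489′; 99 + 10.489/60 = 99.174817
  E ⇒ keep positive
Point 2:
  Latitude: 73 + 11.21/60 = 73.186833
  S ⇒ negate
  Longitude: 134 + 37.92/60 = 134.632000
  E ⇒ keep positive
Point 3:
  Lat: 67 + 25.48/60 = 67.424667
  S → negative
  Lon: 9.95′ = 0.165833°; total 18.165833
  E ⇒ keep positive
Point 4:
  Latitude: 23 + 6.74/60 = 23.112333
  S → negative
  Longitude: 41.8169′ = 0.696948°; total 166.696948
  W → negative
Point 5:
  φ: 49.138′ = 0.818967°; total 83.818967
  hemisphere S, so the sign is −
  Lon: 16.3005′ = 0.271675°; total 35.271675
  E ⇒ keep positive
Point 6:
  φ: 87 + 27.23/60 = 87.453833
  N ⇒ keep positive
  λ: 25 + 1.979/60 = 25.032983
  E ⇒ keep positive

1. -10.85930, 99.17482
2. -73.18683, 134.63200
3. -67.42467, 18.16583
4. -23.11233, -166.69695
5. -83.81897, 35.27168
6. 87.45383, 25.03298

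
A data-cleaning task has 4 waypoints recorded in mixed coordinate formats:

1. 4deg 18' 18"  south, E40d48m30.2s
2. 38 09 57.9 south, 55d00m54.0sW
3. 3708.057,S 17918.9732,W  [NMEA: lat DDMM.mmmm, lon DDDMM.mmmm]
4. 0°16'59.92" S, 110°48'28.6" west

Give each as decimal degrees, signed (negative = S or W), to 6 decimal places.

1. -4.305000, 40.808389
2. -38.166083, -55.015000
3. -37.134283, -179.316220
4. -0.283311, -110.807944

Point 1:
  Lat: 18′ + 18″ = 18.30000′; 4 + 18.30000/60 = 4.3050000
  S → negative
  λ: 40° + 48/60 + 30.2/3600 = 40 + 0.800000 + 0.008389 = 40.8083889
  E ⇒ keep positive
Point 2:
  Latitude: 38° + 9/60 + 57.9/3600 = 38 + 0.150000 + 0.016083 = 38.1660833
  S → negative
  Lon: 55 + 0/60 + 54/3600 = 55.0150000
  hemisphere W, so the sign is −
Point 3:
  Lat: degrees = first 2 digits = 37, minutes = 8.057; 37 + 8.057/60 = 37.1342833
  hemisphere S, so the sign is −
  λ: split at 3 digits → 179° and 18.9732′; 179 + 18.9732/60 = 179.3162200
  W ⇒ negate
Point 4:
  Lat: 16′ + 59.92″ = 16.99867′; 0 + 16.99867/60 = 0.2833111
  S ⇒ negate
  λ: 110 + 48/60 + 28.6/3600 = 110.8079444
  hemisphere W, so the sign is −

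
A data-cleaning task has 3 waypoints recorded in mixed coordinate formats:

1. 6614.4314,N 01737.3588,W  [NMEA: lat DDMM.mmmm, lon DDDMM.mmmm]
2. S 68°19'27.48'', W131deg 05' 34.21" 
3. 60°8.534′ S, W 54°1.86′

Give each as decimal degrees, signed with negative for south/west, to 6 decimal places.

1. 66.240523, -17.622647
2. -68.324300, -131.092836
3. -60.142233, -54.031000

Point 1:
  φ: degrees = first 2 digits = 66, minutes = 14.4314; 66 + 14.4314/60 = 66.2405233
  N → positive
  Longitude: split at 3 digits → 017° and 37.3588′; 17 + 37.3588/60 = 17.6226467
  W → negative
Point 2:
  Lat: 19′ + 27.48″ = 19.45800′; 68 + 19.45800/60 = 68.3243000
  S ⇒ negate
  λ: 131° + 5/60 + 34.21/3600 = 131 + 0.083333 + 0.009503 = 131.0928361
  W ⇒ negate
Point 3:
  Latitude: 60 + 8.534/60 = 60.1422333
  hemisphere S, so the sign is −
  Lon: 1.86′ = 0.031000°; total 54.0310000
  hemisphere W, so the sign is −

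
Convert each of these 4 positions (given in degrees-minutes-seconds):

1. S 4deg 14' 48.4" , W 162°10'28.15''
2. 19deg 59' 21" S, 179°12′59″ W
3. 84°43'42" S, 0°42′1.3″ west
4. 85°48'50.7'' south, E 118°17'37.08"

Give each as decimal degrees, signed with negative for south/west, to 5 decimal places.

Point 1:
  Lat: 14′ + 48.4″ = 14.80667′; 4 + 14.80667/60 = 4.246778
  hemisphere S, so the sign is −
  Longitude: 10′ + 28.15″ = 10.46917′; 162 + 10.46917/60 = 162.174486
  hemisphere W, so the sign is −
Point 2:
  Latitude: 59′ + 21″ = 59.35000′; 19 + 59.35000/60 = 19.989167
  S ⇒ negate
  Lon: 179° + 12/60 + 59/3600 = 179 + 0.200000 + 0.016389 = 179.216389
  hemisphere W, so the sign is −
Point 3:
  Latitude: 84° + 43/60 + 42/3600 = 84 + 0.716667 + 0.011667 = 84.728333
  hemisphere S, so the sign is −
  λ: 0° + 42/60 + 1.3/3600 = 0 + 0.700000 + 0.000361 = 0.700361
  W → negative
Point 4:
  Lat: 85 + 48/60 + 50.7/3600 = 85.814083
  hemisphere S, so the sign is −
  λ: 118° + 17/60 + 37.08/3600 = 118 + 0.283333 + 0.010300 = 118.293633
  E ⇒ keep positive

1. -4.24678, -162.17449
2. -19.98917, -179.21639
3. -84.72833, -0.70036
4. -85.81408, 118.29363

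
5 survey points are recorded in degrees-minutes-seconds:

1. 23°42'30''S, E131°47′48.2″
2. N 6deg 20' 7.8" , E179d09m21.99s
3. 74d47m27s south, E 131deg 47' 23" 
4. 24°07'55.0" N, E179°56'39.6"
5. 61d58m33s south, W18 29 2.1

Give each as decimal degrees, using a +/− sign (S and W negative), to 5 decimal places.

Point 1:
  Latitude: 23 + 42/60 + 30/3600 = 23.708333
  S → negative
  Longitude: 131° + 47/60 + 48.2/3600 = 131 + 0.783333 + 0.013389 = 131.796722
  E ⇒ keep positive
Point 2:
  Latitude: 6 + 20/60 + 7.8/3600 = 6.335500
  N → positive
  λ: 179° + 9/60 + 21.99/3600 = 179 + 0.150000 + 0.006108 = 179.156108
  E ⇒ keep positive
Point 3:
  Lat: 47′ + 27″ = 47.45000′; 74 + 47.45000/60 = 74.790833
  S → negative
  Lon: 131 + 47/60 + 23/3600 = 131.789722
  E ⇒ keep positive
Point 4:
  Latitude: 24 + 7/60 + 55/3600 = 24.131944
  N → positive
  λ: 179° + 56/60 + 39.6/3600 = 179 + 0.933333 + 0.011000 = 179.944333
  E ⇒ keep positive
Point 5:
  Latitude: 61 + 58/60 + 33/3600 = 61.975833
  hemisphere S, so the sign is −
  Lon: 18 + 29/60 + 2.1/3600 = 18.483917
  W ⇒ negate

1. -23.70833, 131.79672
2. 6.33550, 179.15611
3. -74.79083, 131.78972
4. 24.13194, 179.94433
5. -61.97583, -18.48392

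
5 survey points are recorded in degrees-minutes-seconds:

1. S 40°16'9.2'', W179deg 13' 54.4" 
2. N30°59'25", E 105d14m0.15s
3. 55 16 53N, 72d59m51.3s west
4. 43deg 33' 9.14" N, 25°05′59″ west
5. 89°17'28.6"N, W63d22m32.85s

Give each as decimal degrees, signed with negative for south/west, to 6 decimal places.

1. -40.269222, -179.231778
2. 30.990278, 105.233375
3. 55.281389, -72.997583
4. 43.552539, -25.099722
5. 89.291278, -63.375792

Point 1:
  Lat: 40° + 16/60 + 9.2/3600 = 40 + 0.266667 + 0.002556 = 40.2692222
  S ⇒ negate
  λ: 179° + 13/60 + 54.4/3600 = 179 + 0.216667 + 0.015111 = 179.2317778
  W → negative
Point 2:
  Latitude: 30 + 59/60 + 25/3600 = 30.9902778
  N ⇒ keep positive
  λ: 105° + 14/60 + 0.15/3600 = 105 + 0.233333 + 0.000042 = 105.2333750
  E → positive
Point 3:
  Latitude: 55° + 16/60 + 53/3600 = 55 + 0.266667 + 0.014722 = 55.2813889
  N → positive
  Lon: 59′ + 51.3″ = 59.85500′; 72 + 59.85500/60 = 72.9975833
  W ⇒ negate
Point 4:
  Latitude: 43° + 33/60 + 9.14/3600 = 43 + 0.550000 + 0.002539 = 43.5525389
  N ⇒ keep positive
  Lon: 25 + 5/60 + 59/3600 = 25.0997222
  W → negative
Point 5:
  Lat: 89 + 17/60 + 28.6/3600 = 89.2912778
  N ⇒ keep positive
  Longitude: 22′ + 32.85″ = 22.54750′; 63 + 22.54750/60 = 63.3757917
  hemisphere W, so the sign is −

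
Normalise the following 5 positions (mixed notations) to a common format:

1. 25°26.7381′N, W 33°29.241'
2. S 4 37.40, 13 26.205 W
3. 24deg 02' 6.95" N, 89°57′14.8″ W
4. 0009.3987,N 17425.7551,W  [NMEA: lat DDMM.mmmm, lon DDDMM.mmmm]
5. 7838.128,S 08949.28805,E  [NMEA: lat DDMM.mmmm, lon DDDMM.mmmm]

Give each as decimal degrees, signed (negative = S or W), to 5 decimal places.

Point 1:
  φ: 26.7381′ = 0.445635°; total 25.445635
  N → positive
  λ: 29.241′ = 0.487350°; total 33.487350
  hemisphere W, so the sign is −
Point 2:
  φ: 37.4′ = 0.623333°; total 4.623333
  hemisphere S, so the sign is −
  λ: 13 + 26.205/60 = 13.436750
  W ⇒ negate
Point 3:
  Latitude: 24 + 2/60 + 6.95/3600 = 24.035264
  N ⇒ keep positive
  λ: 57′ + 14.8″ = 57.24667′; 89 + 57.24667/60 = 89.954111
  hemisphere W, so the sign is −
Point 4:
  Lat: split at 2 digits → 00° and 9.3987′; 0 + 9.3987/60 = 0.156645
  N → positive
  Lon: split at 3 digits → 174° and 25.7551′; 174 + 25.7551/60 = 174.429252
  W ⇒ negate
Point 5:
  φ: degrees = first 2 digits = 78, minutes = 38.128; 78 + 38.128/60 = 78.635467
  S → negative
  Lon: degrees = first 3 digits = 89, minutes = 49.28805; 89 + 49.28805/60 = 89.821468
  E ⇒ keep positive

1. 25.44564, -33.48735
2. -4.62333, -13.43675
3. 24.03526, -89.95411
4. 0.15665, -174.42925
5. -78.63547, 89.82147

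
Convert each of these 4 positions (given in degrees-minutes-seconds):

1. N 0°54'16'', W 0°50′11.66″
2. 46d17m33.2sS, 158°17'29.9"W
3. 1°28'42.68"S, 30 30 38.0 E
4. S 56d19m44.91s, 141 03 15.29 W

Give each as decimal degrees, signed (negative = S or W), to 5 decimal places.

1. 0.90444, -0.83657
2. -46.29256, -158.29164
3. -1.47852, 30.51056
4. -56.32914, -141.05425

Point 1:
  Latitude: 0 + 54/60 + 16/3600 = 0.904444
  N → positive
  Lon: 50′ + 11.66″ = 50.19433′; 0 + 50.19433/60 = 0.836572
  hemisphere W, so the sign is −
Point 2:
  φ: 17′ + 33.2″ = 17.55333′; 46 + 17.55333/60 = 46.292556
  hemisphere S, so the sign is −
  λ: 158 + 17/60 + 29.9/3600 = 158.291639
  W → negative
Point 3:
  φ: 1 + 28/60 + 42.68/3600 = 1.478522
  hemisphere S, so the sign is −
  λ: 30′ + 38″ = 30.63333′; 30 + 30.63333/60 = 30.510556
  E ⇒ keep positive
Point 4:
  Lat: 56 + 19/60 + 44.91/3600 = 56.329142
  S → negative
  Lon: 141° + 3/60 + 15.29/3600 = 141 + 0.050000 + 0.004247 = 141.054247
  W → negative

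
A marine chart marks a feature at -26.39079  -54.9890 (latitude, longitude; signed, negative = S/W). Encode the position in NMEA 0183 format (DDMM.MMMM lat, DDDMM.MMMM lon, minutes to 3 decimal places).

Latitude is negative → S; |value| = 26.390790
φ: minutes = (26.390790 − 26) × 60 = 23.44740
Longitude is negative → W; |value| = 54.989000
λ: fractional part 0.989000 → 59.34000 minutes

2623.447,S / 05459.340,W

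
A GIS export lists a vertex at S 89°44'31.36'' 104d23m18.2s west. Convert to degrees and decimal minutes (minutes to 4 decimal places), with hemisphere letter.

Lat: seconds/60 = 0.52267; minutes = 44 + 0.52267 = 44.522667
Lon: seconds/60 = 0.30333; minutes = 23 + 0.30333 = 23.303333

89° 44.5227′ S, 104° 23.3033′ W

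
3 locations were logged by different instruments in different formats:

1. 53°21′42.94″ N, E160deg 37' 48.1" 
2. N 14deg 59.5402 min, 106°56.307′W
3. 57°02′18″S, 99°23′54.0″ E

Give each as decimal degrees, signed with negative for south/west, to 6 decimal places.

1. 53.361928, 160.630028
2. 14.992337, -106.938450
3. -57.038333, 99.398333

Point 1:
  φ: 21′ + 42.94″ = 21.71567′; 53 + 21.71567/60 = 53.3619278
  N → positive
  Lon: 160° + 37/60 + 48.1/3600 = 160 + 0.616667 + 0.013361 = 160.6300278
  E → positive
Point 2:
  Latitude: 59.5402′ = 0.992337°; total 14.9923367
  N ⇒ keep positive
  λ: 106 + 56.307/60 = 106.9384500
  W → negative
Point 3:
  Lat: 57° + 2/60 + 18/3600 = 57 + 0.033333 + 0.005000 = 57.0383333
  S → negative
  λ: 23′ + 54″ = 23.90000′; 99 + 23.90000/60 = 99.3983333
  E → positive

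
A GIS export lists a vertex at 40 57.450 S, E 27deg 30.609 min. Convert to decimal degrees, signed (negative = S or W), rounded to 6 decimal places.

Lat: 57.45′ = 0.957500°; total 40.9575000
hemisphere S, so the sign is −
Longitude: 30.609′ = 0.510150°; total 27.5101500
E ⇒ keep positive

-40.957500, 27.510150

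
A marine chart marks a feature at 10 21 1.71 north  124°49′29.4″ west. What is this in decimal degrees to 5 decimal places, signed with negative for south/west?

10.35048, -124.82483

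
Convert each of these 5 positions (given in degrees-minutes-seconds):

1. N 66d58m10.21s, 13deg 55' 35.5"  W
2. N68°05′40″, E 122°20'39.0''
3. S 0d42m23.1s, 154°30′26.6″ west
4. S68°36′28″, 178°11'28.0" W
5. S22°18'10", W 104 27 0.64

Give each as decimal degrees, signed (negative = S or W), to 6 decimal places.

Point 1:
  φ: 66° + 58/60 + 10.21/3600 = 66 + 0.966667 + 0.002836 = 66.9695028
  N ⇒ keep positive
  Longitude: 55′ + 35.5″ = 55.59167′; 13 + 55.59167/60 = 13.9265278
  W ⇒ negate
Point 2:
  Lat: 68° + 5/60 + 40/3600 = 68 + 0.083333 + 0.011111 = 68.0944444
  N ⇒ keep positive
  Lon: 122° + 20/60 + 39/3600 = 122 + 0.333333 + 0.010833 = 122.3441667
  E ⇒ keep positive
Point 3:
  φ: 0 + 42/60 + 23.1/3600 = 0.7064167
  hemisphere S, so the sign is −
  Lon: 30′ + 26.6″ = 30.44333′; 154 + 30.44333/60 = 154.5073889
  W ⇒ negate
Point 4:
  Latitude: 36′ + 28″ = 36.46667′; 68 + 36.46667/60 = 68.6077778
  hemisphere S, so the sign is −
  Lon: 178° + 11/60 + 28/3600 = 178 + 0.183333 + 0.007778 = 178.1911111
  W ⇒ negate
Point 5:
  Lat: 18′ + 10″ = 18.16667′; 22 + 18.16667/60 = 22.3027778
  S ⇒ negate
  Lon: 104° + 27/60 + 0.64/3600 = 104 + 0.450000 + 0.000178 = 104.4501778
  W → negative

1. 66.969503, -13.926528
2. 68.094444, 122.344167
3. -0.706417, -154.507389
4. -68.607778, -178.191111
5. -22.302778, -104.450178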